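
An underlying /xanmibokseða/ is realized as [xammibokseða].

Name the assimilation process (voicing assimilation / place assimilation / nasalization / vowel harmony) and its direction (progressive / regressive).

place assimilation, regressive

/n/→[m].
Each target copies a feature from the following segment, so the direction is regressive.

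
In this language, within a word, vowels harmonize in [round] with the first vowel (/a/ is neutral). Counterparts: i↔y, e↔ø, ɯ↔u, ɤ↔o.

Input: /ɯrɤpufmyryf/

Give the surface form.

/u/ harmonizes with /ɯ/ ([-round]) → [ɯ]
/y/ harmonizes with /ɯ/ ([-round]) → [i]
/y/ harmonizes with /ɯ/ ([-round]) → [i]

[ɯrɤpɯfmirif]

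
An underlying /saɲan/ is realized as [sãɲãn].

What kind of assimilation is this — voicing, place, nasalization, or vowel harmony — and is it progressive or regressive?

/a/→[ã] /a/→[ã].
Each target copies a feature from the following segment, so the direction is regressive.

nasalization, regressive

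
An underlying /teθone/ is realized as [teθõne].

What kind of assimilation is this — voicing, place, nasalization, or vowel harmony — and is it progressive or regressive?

/o/→[õ].
Each target copies a feature from the following segment, so the direction is regressive.

nasalization, regressive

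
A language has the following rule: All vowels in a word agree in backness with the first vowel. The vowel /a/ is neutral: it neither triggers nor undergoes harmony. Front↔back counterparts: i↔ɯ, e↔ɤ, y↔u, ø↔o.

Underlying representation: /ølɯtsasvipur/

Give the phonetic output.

[ølitsasvipyr]

/ɯ/ harmonizes with /ø/ ([-back]) → [i]
/u/ harmonizes with /ø/ ([-back]) → [y]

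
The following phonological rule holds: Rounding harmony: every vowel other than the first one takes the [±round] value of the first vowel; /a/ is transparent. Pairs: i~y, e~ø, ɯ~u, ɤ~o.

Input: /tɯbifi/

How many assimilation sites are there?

0

No segment meets the rule's conditions.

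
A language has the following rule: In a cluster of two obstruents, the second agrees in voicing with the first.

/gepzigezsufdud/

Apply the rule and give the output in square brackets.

[gepsigezzuftud]

/z/ after /p/ (voiceless) → [s]
/s/ after /z/ (voiced) → [z]
/d/ after /f/ (voiceless) → [t]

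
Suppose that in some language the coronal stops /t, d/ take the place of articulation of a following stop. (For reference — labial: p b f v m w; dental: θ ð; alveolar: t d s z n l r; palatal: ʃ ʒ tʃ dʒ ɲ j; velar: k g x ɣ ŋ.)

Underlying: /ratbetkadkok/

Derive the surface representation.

[rapbekkagkok]

/t/ before /b/ (labial) → [p]
/t/ before /k/ (velar) → [k]
/d/ before /k/ (velar) → [g]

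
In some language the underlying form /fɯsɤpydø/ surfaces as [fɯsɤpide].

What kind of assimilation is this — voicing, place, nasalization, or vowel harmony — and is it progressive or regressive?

vowel harmony, progressive

/y/→[i] /ø/→[e].
Vowels agree with the first vowel, so the harmony is progressive.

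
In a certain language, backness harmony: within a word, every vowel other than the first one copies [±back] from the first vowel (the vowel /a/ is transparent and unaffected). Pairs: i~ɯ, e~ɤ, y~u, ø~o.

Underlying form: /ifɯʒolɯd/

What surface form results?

/ɯ/ harmonizes with /i/ ([-back]) → [i]
/o/ harmonizes with /i/ ([-back]) → [ø]
/ɯ/ harmonizes with /i/ ([-back]) → [i]

[ifiʒølid]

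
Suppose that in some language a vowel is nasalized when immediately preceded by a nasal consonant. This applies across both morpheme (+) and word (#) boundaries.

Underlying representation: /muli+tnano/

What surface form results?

[mũli+tnãnõ]

/u/ after nasal /m/ → [ũ]
/a/ after nasal /n/ → [ã]
/o/ after nasal /n/ → [õ]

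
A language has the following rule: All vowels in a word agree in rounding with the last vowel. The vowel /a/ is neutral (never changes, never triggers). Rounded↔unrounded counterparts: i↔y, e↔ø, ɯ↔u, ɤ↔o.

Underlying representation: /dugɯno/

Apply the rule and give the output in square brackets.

[duguno]

/ɯ/ harmonizes with /o/ ([+round]) → [u]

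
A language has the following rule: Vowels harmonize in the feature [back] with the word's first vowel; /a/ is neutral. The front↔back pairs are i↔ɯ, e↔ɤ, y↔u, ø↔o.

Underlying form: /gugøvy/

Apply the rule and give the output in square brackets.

[gugovu]

/ø/ harmonizes with /u/ ([+back]) → [o]
/y/ harmonizes with /u/ ([+back]) → [u]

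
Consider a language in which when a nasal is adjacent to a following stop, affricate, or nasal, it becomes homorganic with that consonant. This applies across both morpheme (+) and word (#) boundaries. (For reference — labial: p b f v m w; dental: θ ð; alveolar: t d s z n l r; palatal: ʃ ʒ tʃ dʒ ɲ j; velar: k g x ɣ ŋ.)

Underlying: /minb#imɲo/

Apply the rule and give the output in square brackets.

[mimb#iɲɲo]

/n/ before /b/ (labial) → [m]
/m/ before /ɲ/ (palatal) → [ɲ]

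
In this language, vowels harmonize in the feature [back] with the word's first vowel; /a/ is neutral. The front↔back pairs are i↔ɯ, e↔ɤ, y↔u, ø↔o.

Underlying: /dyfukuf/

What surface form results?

[dyfykyf]

/u/ harmonizes with /y/ ([-back]) → [y]
/u/ harmonizes with /y/ ([-back]) → [y]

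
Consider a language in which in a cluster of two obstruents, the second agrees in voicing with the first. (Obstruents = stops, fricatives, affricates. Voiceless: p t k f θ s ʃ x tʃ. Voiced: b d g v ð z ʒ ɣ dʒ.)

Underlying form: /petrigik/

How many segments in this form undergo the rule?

No segment meets the rule's conditions.

0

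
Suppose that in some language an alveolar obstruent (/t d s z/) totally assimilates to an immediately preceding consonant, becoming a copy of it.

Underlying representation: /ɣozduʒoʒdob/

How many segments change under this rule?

/d/ after /z/ → [z] (total assimilation)
/d/ after /ʒ/ → [ʒ] (total assimilation)
2 segments change.

2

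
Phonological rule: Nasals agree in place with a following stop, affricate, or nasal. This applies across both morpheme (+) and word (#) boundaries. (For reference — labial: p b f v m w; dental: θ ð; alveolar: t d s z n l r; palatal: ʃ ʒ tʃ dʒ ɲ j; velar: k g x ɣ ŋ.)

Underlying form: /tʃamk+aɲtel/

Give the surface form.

[tʃaŋk+antel]

/m/ before /k/ (velar) → [ŋ]
/ɲ/ before /t/ (alveolar) → [n]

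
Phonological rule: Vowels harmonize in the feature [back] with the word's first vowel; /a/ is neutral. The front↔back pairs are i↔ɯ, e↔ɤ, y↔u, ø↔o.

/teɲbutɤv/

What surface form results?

/u/ harmonizes with /e/ ([-back]) → [y]
/ɤ/ harmonizes with /e/ ([-back]) → [e]

[teɲbytev]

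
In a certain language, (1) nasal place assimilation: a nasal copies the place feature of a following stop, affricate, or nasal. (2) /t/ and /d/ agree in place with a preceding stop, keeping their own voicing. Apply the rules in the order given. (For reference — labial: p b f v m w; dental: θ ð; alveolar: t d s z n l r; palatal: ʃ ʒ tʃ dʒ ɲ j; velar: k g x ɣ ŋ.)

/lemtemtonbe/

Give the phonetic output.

[lententombe]

Rule 1: /m/ before /t/ (alveolar) → [n]
Rule 1: /m/ before /t/ (alveolar) → [n]
Rule 1: /n/ before /b/ (labial) → [m]
After rule 1: lententombe
Rule 2: no segment meets the rule's conditions; no change.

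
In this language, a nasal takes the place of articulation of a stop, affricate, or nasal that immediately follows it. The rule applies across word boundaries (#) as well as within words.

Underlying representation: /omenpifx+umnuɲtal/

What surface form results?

/n/ before /p/ (labial) → [m]
/m/ before /n/ (alveolar) → [n]
/ɲ/ before /t/ (alveolar) → [n]

[omempifx+unnuntal]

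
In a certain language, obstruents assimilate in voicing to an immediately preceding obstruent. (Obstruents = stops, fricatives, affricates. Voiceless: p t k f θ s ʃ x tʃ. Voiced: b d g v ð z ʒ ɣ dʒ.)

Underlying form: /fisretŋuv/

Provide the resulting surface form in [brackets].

no segment meets the rule's conditions; no change.

[fisretŋuv]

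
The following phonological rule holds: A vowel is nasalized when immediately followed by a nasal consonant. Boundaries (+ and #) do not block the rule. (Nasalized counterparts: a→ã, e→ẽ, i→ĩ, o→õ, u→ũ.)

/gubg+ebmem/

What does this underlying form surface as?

[gubg+ebmẽm]

/e/ before nasal /m/ → [ẽ]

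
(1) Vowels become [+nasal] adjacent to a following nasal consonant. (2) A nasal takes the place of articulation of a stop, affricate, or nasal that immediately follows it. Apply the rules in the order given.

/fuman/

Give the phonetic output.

[fũmãn]

Rule 1: /u/ before nasal /m/ → [ũ]
Rule 1: /a/ before nasal /n/ → [ã]
After rule 1: fũmãn
Rule 2: no segment meets the rule's conditions; no change.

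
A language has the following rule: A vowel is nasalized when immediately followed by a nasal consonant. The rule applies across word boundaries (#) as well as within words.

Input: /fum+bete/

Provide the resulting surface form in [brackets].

/u/ before nasal /m/ → [ũ]

[fũm+bete]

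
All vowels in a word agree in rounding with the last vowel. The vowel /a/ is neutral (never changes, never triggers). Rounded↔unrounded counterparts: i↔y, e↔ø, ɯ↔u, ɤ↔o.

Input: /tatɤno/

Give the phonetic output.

[tatono]

/ɤ/ harmonizes with /o/ ([+round]) → [o]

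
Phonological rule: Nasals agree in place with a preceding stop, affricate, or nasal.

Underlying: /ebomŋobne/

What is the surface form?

/ŋ/ after /m/ (labial) → [m]
/n/ after /b/ (labial) → [m]

[ebommobme]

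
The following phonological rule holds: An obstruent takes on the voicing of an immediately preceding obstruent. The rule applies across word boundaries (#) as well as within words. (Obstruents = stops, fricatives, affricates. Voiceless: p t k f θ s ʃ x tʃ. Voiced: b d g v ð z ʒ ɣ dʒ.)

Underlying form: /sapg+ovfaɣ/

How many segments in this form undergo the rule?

/g/ after /p/ (voiceless) → [k]
/f/ after /v/ (voiced) → [v]
2 segments change.

2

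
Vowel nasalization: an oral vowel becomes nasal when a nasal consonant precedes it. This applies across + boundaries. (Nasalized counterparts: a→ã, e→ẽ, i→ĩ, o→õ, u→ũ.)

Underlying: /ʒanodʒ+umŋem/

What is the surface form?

[ʒanõdʒ+umŋẽm]

/o/ after nasal /n/ → [õ]
/e/ after nasal /ŋ/ → [ẽ]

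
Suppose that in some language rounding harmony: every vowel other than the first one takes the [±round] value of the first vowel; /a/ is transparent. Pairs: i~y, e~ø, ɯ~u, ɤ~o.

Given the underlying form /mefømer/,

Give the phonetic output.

[mefemer]

/ø/ harmonizes with /e/ ([-round]) → [e]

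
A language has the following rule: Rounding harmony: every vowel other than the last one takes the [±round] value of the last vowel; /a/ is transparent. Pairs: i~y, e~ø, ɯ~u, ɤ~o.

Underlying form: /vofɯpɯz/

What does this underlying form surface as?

/o/ harmonizes with /ɯ/ ([-round]) → [ɤ]

[vɤfɯpɯz]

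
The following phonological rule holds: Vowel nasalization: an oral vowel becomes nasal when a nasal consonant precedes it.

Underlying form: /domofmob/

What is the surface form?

/o/ after nasal /m/ → [õ]
/o/ after nasal /m/ → [õ]

[domõfmõb]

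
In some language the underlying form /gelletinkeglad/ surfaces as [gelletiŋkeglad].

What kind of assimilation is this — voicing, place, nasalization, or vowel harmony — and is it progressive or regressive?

/n/→[ŋ].
Each target copies a feature from the following segment, so the direction is regressive.

place assimilation, regressive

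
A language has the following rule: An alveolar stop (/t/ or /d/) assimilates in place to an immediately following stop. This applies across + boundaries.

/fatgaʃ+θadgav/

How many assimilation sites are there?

/t/ before /g/ (velar) → [k]
/d/ before /g/ (velar) → [g]
2 segments change.

2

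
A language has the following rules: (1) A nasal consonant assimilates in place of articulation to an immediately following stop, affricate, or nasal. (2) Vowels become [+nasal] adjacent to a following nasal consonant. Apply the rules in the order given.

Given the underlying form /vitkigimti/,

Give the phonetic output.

Rule 1: /m/ before /t/ (alveolar) → [n]
After rule 1: vitkiginti
Rule 2: /i/ before nasal /n/ → [ĩ]

[vitkigĩnti]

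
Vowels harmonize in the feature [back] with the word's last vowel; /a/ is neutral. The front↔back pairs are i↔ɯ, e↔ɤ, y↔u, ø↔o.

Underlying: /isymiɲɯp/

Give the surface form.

[ɯsumɯɲɯp]

/i/ harmonizes with /ɯ/ ([+back]) → [ɯ]
/y/ harmonizes with /ɯ/ ([+back]) → [u]
/i/ harmonizes with /ɯ/ ([+back]) → [ɯ]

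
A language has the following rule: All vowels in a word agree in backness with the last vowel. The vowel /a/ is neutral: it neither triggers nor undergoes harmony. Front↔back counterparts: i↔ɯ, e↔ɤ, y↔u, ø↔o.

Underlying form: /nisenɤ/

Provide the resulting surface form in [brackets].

[nɯsɤnɤ]

/i/ harmonizes with /ɤ/ ([+back]) → [ɯ]
/e/ harmonizes with /ɤ/ ([+back]) → [ɤ]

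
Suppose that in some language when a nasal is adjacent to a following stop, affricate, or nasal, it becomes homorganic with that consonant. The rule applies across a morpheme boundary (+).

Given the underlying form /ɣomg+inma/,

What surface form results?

[ɣoŋg+imma]

/m/ before /g/ (velar) → [ŋ]
/n/ before /m/ (labial) → [m]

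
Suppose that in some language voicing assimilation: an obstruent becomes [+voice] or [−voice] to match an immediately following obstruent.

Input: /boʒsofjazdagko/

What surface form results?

/ʒ/ before /s/ (voiceless) → [ʃ]
/g/ before /k/ (voiceless) → [k]

[boʃsofjazdakko]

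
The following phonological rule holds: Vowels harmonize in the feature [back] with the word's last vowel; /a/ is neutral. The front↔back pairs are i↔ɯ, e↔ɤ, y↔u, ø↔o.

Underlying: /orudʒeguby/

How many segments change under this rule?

3

/o/ harmonizes with /y/ ([-back]) → [ø]
/u/ harmonizes with /y/ ([-back]) → [y]
/u/ harmonizes with /y/ ([-back]) → [y]
3 segments change.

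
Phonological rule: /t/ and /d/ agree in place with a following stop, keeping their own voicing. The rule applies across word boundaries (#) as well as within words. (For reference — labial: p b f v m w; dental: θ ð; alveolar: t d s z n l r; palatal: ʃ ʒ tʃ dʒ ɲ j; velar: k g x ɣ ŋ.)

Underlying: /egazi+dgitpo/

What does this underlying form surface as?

/d/ before /g/ (velar) → [g]
/t/ before /p/ (labial) → [p]

[egazi+ggippo]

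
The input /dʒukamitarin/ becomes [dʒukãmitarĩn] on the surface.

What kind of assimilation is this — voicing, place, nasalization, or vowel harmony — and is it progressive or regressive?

/a/→[ã] /i/→[ĩ].
Each target copies a feature from the following segment, so the direction is regressive.

nasalization, regressive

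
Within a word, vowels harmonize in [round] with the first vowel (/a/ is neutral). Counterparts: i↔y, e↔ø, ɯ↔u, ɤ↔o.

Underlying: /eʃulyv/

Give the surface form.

/u/ harmonizes with /e/ ([-round]) → [ɯ]
/y/ harmonizes with /e/ ([-round]) → [i]

[eʃɯliv]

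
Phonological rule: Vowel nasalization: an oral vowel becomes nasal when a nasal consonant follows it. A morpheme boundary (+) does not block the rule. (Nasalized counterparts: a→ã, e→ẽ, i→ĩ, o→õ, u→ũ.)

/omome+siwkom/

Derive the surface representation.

/o/ before nasal /m/ → [õ]
/o/ before nasal /m/ → [õ]
/o/ before nasal /m/ → [õ]

[õmõme+siwkõm]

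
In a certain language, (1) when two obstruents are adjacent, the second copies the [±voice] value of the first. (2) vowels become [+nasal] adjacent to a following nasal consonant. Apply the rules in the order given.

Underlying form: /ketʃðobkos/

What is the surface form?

[ketʃθobgos]

Rule 1: /ð/ after /tʃ/ (voiceless) → [θ]
Rule 1: /k/ after /b/ (voiced) → [g]
After rule 1: ketʃθobgos
Rule 2: no segment meets the rule's conditions; no change.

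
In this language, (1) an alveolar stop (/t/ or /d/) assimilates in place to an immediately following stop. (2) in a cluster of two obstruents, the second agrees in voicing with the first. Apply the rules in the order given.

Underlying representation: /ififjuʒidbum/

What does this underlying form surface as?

[ififjuʒibbum]

Rule 1: /d/ before /b/ (labial) → [b]
After rule 1: ififjuʒibbum
Rule 2: no segment meets the rule's conditions; no change.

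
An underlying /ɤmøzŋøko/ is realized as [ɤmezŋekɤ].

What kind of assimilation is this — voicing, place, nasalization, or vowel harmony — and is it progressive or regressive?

vowel harmony, progressive

/ø/→[e] /ø/→[e] /o/→[ɤ].
Vowels agree with the first vowel, so the harmony is progressive.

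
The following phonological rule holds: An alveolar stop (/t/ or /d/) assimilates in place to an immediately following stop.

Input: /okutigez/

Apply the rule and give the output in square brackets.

no segment meets the rule's conditions; no change.

[okutigez]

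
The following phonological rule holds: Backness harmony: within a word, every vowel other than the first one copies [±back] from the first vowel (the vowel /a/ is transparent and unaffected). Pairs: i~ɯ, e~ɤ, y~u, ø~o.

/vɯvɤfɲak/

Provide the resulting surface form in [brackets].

[vɯvɤfɲak]

no segment meets the rule's conditions; no change.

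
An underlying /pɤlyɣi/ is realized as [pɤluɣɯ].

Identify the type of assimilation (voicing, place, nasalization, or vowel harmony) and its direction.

vowel harmony, progressive

/y/→[u] /i/→[ɯ].
Vowels agree with the first vowel, so the harmony is progressive.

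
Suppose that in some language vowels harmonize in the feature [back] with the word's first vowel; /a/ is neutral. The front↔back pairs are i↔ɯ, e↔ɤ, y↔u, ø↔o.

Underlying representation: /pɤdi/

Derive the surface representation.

[pɤdɯ]

/i/ harmonizes with /ɤ/ ([+back]) → [ɯ]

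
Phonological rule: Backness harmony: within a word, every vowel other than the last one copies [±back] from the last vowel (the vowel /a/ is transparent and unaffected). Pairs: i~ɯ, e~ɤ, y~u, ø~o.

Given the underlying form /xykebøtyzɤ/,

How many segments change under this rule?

/y/ harmonizes with /ɤ/ ([+back]) → [u]
/e/ harmonizes with /ɤ/ ([+back]) → [ɤ]
/ø/ harmonizes with /ɤ/ ([+back]) → [o]
/y/ harmonizes with /ɤ/ ([+back]) → [u]
4 segments change.

4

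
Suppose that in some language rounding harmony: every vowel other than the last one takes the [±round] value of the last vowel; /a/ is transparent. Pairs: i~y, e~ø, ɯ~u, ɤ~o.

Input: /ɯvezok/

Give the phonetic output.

[uvøzok]

/ɯ/ harmonizes with /o/ ([+round]) → [u]
/e/ harmonizes with /o/ ([+round]) → [ø]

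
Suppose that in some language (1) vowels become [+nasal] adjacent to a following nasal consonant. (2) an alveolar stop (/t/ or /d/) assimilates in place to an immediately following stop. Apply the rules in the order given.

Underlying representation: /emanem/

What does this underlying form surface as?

[ẽmãnẽm]

Rule 1: /e/ before nasal /m/ → [ẽ]
Rule 1: /a/ before nasal /n/ → [ã]
Rule 1: /e/ before nasal /m/ → [ẽ]
After rule 1: ẽmãnẽm
Rule 2: no segment meets the rule's conditions; no change.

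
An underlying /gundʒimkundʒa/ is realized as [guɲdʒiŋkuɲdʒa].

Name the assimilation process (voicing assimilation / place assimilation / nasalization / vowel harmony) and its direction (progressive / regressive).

place assimilation, regressive

/n/→[ɲ] /m/→[ŋ] /n/→[ɲ].
Each target copies a feature from the following segment, so the direction is regressive.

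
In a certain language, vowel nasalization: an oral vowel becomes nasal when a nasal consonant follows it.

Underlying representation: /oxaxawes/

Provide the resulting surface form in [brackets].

no segment meets the rule's conditions; no change.

[oxaxawes]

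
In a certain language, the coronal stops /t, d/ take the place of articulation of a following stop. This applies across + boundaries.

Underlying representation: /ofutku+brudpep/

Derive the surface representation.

/t/ before /k/ (velar) → [k]
/d/ before /p/ (labial) → [b]

[ofukku+brubpep]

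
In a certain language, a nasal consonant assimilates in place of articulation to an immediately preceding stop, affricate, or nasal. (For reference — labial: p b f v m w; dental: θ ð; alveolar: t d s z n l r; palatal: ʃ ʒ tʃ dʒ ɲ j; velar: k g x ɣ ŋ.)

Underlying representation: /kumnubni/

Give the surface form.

[kummubmi]

/n/ after /m/ (labial) → [m]
/n/ after /b/ (labial) → [m]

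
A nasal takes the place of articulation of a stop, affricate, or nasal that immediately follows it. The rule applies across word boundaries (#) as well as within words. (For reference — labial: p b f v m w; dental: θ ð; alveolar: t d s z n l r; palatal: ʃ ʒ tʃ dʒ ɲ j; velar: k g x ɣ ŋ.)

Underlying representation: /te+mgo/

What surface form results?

/m/ before /g/ (velar) → [ŋ]

[te+ŋgo]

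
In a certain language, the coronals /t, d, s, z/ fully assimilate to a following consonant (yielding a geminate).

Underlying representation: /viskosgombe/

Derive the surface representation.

[vikkoggombe]

/s/ before /k/ → [k] (total assimilation)
/s/ before /g/ → [g] (total assimilation)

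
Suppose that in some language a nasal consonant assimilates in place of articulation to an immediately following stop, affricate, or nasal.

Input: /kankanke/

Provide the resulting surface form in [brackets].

/n/ before /k/ (velar) → [ŋ]
/n/ before /k/ (velar) → [ŋ]

[kaŋkaŋke]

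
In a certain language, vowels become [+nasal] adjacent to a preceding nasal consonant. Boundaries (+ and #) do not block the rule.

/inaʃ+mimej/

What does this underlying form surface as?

[inãʃ+mĩmẽj]

/a/ after nasal /n/ → [ã]
/i/ after nasal /m/ → [ĩ]
/e/ after nasal /m/ → [ẽ]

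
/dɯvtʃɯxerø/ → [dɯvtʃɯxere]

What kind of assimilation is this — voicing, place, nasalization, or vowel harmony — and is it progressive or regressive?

/ø/→[e].
Vowels agree with the first vowel, so the harmony is progressive.

vowel harmony, progressive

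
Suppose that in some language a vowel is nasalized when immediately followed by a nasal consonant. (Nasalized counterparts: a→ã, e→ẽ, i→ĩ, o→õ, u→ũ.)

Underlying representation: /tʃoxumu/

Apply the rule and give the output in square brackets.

[tʃoxũmu]

/u/ before nasal /m/ → [ũ]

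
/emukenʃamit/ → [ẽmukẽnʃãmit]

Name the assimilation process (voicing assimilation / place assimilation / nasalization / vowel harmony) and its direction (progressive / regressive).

nasalization, regressive

/e/→[ẽ] /e/→[ẽ] /a/→[ã].
Each target copies a feature from the following segment, so the direction is regressive.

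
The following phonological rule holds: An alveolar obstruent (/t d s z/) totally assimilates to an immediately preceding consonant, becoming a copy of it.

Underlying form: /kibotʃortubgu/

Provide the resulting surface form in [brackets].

/t/ after /r/ → [r] (total assimilation)

[kibotʃorrubgu]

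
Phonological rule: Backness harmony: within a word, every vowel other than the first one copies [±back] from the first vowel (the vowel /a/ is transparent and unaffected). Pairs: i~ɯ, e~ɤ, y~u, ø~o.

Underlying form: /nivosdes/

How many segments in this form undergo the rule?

1

/o/ harmonizes with /i/ ([-back]) → [ø]
1 segment changes.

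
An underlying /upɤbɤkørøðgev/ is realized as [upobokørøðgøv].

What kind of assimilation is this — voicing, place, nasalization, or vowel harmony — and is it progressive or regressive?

/ɤ/→[o] /ɤ/→[o] /e/→[ø].
Vowels agree with the first vowel, so the harmony is progressive.

vowel harmony, progressive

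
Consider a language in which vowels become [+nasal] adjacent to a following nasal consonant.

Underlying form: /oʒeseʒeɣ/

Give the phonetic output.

no segment meets the rule's conditions; no change.

[oʒeseʒeɣ]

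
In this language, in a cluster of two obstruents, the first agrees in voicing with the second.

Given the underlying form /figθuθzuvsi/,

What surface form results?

[fikθuðzufsi]

/g/ before /θ/ (voiceless) → [k]
/θ/ before /z/ (voiced) → [ð]
/v/ before /s/ (voiceless) → [f]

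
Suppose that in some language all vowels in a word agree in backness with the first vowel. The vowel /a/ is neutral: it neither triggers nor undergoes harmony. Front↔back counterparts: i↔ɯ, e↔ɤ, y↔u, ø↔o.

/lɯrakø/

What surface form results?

[lɯrako]

/ø/ harmonizes with /ɯ/ ([+back]) → [o]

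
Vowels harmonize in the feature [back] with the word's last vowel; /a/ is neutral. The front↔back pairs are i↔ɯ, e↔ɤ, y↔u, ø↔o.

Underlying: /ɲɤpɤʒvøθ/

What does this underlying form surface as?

[ɲepeʒvøθ]

/ɤ/ harmonizes with /ø/ ([-back]) → [e]
/ɤ/ harmonizes with /ø/ ([-back]) → [e]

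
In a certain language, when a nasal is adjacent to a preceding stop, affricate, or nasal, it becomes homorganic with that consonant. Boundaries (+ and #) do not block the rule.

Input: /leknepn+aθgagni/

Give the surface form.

/n/ after /k/ (velar) → [ŋ]
/n/ after /p/ (labial) → [m]
/n/ after /g/ (velar) → [ŋ]

[lekŋepm+aθgagŋi]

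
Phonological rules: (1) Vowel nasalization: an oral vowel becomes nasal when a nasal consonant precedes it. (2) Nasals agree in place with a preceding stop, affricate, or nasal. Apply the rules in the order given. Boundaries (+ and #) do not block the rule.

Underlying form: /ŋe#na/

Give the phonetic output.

Rule 1: /e/ after nasal /ŋ/ → [ẽ]
Rule 1: /a/ after nasal /n/ → [ã]
After rule 1: ŋẽ#nã
Rule 2: no segment meets the rule's conditions; no change.

[ŋẽ#nã]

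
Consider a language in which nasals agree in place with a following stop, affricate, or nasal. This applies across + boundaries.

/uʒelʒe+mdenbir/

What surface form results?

/m/ before /d/ (alveolar) → [n]
/n/ before /b/ (labial) → [m]

[uʒelʒe+ndembir]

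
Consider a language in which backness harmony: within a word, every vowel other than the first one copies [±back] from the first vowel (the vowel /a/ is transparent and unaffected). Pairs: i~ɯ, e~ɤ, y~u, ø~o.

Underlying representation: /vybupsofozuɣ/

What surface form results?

[vybypsøføzyɣ]

/u/ harmonizes with /y/ ([-back]) → [y]
/o/ harmonizes with /y/ ([-back]) → [ø]
/o/ harmonizes with /y/ ([-back]) → [ø]
/u/ harmonizes with /y/ ([-back]) → [y]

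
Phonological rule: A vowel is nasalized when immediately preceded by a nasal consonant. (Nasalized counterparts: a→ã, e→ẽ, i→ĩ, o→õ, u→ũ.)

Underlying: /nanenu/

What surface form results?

/a/ after nasal /n/ → [ã]
/e/ after nasal /n/ → [ẽ]
/u/ after nasal /n/ → [ũ]

[nãnẽnũ]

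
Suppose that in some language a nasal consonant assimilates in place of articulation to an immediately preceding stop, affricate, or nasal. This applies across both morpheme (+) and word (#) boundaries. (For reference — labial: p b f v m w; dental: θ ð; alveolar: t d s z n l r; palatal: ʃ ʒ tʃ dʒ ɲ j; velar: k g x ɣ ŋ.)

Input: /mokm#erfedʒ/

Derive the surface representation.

[mokŋ#erfedʒ]

/m/ after /k/ (velar) → [ŋ]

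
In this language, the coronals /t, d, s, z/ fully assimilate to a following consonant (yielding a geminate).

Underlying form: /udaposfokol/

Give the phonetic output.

/s/ before /f/ → [f] (total assimilation)

[udapoffokol]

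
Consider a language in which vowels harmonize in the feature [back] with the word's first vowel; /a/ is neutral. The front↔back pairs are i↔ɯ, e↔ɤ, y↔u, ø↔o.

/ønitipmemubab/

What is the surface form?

/u/ harmonizes with /ø/ ([-back]) → [y]

[ønitipmemybab]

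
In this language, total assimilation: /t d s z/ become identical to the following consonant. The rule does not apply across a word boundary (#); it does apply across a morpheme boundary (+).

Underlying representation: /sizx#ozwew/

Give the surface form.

[sixx#owwew]

/z/ before /x/ → [x] (total assimilation)
/z/ before /w/ → [w] (total assimilation)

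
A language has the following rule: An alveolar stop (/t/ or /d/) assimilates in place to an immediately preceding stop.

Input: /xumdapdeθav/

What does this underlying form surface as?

/d/ after /p/ (labial) → [b]

[xumdapbeθav]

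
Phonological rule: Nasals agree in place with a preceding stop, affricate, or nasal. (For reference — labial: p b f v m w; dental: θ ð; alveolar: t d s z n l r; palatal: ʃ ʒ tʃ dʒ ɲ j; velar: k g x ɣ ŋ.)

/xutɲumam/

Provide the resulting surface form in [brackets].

/ɲ/ after /t/ (alveolar) → [n]

[xutnumam]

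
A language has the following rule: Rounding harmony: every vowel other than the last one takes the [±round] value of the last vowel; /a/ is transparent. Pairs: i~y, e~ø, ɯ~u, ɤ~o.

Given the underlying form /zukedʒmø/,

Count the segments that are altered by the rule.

1

/e/ harmonizes with /ø/ ([+round]) → [ø]
1 segment changes.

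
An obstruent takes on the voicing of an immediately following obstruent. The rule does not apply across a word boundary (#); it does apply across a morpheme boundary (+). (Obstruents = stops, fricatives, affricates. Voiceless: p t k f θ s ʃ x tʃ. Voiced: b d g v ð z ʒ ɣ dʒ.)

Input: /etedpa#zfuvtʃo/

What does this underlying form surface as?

[etetpa#sfuftʃo]

/d/ before /p/ (voiceless) → [t]
/z/ before /f/ (voiceless) → [s]
/v/ before /tʃ/ (voiceless) → [f]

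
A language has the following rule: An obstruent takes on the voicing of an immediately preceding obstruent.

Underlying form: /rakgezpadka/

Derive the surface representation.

/g/ after /k/ (voiceless) → [k]
/p/ after /z/ (voiced) → [b]
/k/ after /d/ (voiced) → [g]

[rakkezbadga]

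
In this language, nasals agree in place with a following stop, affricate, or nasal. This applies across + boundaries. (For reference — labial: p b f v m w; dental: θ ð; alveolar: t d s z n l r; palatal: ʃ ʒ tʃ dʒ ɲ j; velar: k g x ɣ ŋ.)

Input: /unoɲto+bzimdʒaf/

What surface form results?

[unonto+bziɲdʒaf]

/ɲ/ before /t/ (alveolar) → [n]
/m/ before /dʒ/ (palatal) → [ɲ]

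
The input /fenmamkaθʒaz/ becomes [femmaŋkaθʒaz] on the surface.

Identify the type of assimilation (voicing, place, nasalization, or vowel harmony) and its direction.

place assimilation, regressive

/n/→[m] /m/→[ŋ].
Each target copies a feature from the following segment, so the direction is regressive.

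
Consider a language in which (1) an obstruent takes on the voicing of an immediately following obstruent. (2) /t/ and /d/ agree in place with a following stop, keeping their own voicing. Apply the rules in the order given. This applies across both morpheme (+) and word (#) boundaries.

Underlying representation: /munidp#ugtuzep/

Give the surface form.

[munipp#uktuzep]

Rule 1: /d/ before /p/ (voiceless) → [t]
Rule 1: /g/ before /t/ (voiceless) → [k]
After rule 1: munitp#uktuzep
Rule 2: /t/ before /p/ (labial) → [p]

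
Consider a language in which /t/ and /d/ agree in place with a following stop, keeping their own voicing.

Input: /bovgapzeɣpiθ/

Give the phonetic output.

no segment meets the rule's conditions; no change.

[bovgapzeɣpiθ]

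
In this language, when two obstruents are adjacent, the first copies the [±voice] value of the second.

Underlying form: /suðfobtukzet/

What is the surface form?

[suθfoptugzet]

/ð/ before /f/ (voiceless) → [θ]
/b/ before /t/ (voiceless) → [p]
/k/ before /z/ (voiced) → [g]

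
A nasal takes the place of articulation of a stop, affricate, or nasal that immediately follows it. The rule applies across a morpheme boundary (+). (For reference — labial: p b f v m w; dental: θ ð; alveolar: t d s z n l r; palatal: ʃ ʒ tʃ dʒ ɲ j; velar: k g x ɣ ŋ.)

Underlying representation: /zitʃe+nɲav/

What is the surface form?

/n/ before /ɲ/ (palatal) → [ɲ]

[zitʃe+ɲɲav]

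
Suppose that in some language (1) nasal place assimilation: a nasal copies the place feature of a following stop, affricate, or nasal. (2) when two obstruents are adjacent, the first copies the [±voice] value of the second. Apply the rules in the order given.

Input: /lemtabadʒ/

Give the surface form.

[lentabadʒ]

Rule 1: /m/ before /t/ (alveolar) → [n]
After rule 1: lentabadʒ
Rule 2: no segment meets the rule's conditions; no change.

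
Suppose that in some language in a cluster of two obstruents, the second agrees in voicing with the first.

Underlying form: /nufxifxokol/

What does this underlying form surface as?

[nufxifxokol]

no segment meets the rule's conditions; no change.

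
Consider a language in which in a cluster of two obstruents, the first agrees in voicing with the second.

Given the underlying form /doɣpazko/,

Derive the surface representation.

/ɣ/ before /p/ (voiceless) → [x]
/z/ before /k/ (voiceless) → [s]

[doxpasko]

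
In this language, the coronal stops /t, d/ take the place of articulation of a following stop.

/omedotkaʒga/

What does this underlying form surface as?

/t/ before /k/ (velar) → [k]

[omedokkaʒga]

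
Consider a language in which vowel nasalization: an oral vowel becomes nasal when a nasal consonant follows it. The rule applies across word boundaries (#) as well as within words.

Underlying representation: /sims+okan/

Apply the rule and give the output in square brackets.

/i/ before nasal /m/ → [ĩ]
/a/ before nasal /n/ → [ã]

[sĩms+okãn]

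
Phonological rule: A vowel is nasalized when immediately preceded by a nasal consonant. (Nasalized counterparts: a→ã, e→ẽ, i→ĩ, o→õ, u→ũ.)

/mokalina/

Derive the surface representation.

[mõkalinã]

/o/ after nasal /m/ → [õ]
/a/ after nasal /n/ → [ã]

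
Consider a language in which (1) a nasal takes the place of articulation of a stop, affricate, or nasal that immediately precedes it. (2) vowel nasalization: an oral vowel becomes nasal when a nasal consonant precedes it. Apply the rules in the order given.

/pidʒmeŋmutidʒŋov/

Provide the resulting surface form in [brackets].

[pidʒɲẽŋŋũtidʒɲõv]

Rule 1: /m/ after /dʒ/ (palatal) → [ɲ]
Rule 1: /m/ after /ŋ/ (velar) → [ŋ]
Rule 1: /ŋ/ after /dʒ/ (palatal) → [ɲ]
After rule 1: pidʒɲeŋŋutidʒɲov
Rule 2: /e/ after nasal /ɲ/ → [ẽ]
Rule 2: /u/ after nasal /ŋ/ → [ũ]
Rule 2: /o/ after nasal /ɲ/ → [õ]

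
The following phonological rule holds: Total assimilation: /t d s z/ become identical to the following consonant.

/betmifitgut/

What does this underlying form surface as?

/t/ before /m/ → [m] (total assimilation)
/t/ before /g/ → [g] (total assimilation)

[bemmifiggut]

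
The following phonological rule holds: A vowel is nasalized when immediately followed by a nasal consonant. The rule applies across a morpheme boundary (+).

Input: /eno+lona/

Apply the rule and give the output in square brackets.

/e/ before nasal /n/ → [ẽ]
/o/ before nasal /n/ → [õ]

[ẽno+lõna]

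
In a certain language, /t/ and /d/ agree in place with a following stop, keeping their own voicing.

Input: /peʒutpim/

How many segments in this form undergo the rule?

1

/t/ before /p/ (labial) → [p]
1 segment changes.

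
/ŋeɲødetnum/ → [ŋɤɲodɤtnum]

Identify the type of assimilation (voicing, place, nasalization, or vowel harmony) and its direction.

vowel harmony, regressive

/e/→[ɤ] /ø/→[o] /e/→[ɤ].
Vowels agree with the last vowel, so the harmony is regressive.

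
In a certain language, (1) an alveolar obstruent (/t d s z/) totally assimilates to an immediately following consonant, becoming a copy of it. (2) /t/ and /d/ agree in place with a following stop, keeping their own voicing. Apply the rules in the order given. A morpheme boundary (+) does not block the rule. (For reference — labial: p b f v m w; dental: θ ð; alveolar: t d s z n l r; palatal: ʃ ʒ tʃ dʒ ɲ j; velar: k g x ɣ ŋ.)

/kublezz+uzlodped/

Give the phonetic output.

[kublezz+ullopped]

Rule 1: /z/ before /l/ → [l] (total assimilation)
Rule 1: /d/ before /p/ → [p] (total assimilation)
After rule 1: kublezz+ullopped
Rule 2: no segment meets the rule's conditions; no change.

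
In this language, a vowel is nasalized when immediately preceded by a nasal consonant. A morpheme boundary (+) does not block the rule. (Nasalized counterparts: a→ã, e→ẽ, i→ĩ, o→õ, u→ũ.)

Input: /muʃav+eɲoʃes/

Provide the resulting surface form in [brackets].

[mũʃav+eɲõʃes]

/u/ after nasal /m/ → [ũ]
/o/ after nasal /ɲ/ → [õ]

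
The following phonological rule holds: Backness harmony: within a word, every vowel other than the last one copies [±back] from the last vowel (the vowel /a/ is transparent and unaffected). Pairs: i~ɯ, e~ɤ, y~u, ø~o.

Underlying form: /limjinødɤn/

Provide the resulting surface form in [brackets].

[lɯmjɯnodɤn]

/i/ harmonizes with /ɤ/ ([+back]) → [ɯ]
/i/ harmonizes with /ɤ/ ([+back]) → [ɯ]
/ø/ harmonizes with /ɤ/ ([+back]) → [o]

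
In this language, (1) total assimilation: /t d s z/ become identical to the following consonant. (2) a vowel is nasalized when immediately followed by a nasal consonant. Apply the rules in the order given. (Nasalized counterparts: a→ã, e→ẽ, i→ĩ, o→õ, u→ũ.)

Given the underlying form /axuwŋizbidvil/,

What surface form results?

Rule 1: /z/ before /b/ → [b] (total assimilation)
Rule 1: /d/ before /v/ → [v] (total assimilation)
After rule 1: axuwŋibbivvil
Rule 2: no segment meets the rule's conditions; no change.

[axuwŋibbivvil]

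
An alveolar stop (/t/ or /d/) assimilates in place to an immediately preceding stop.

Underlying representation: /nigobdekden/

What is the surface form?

/d/ after /b/ (labial) → [b]
/d/ after /k/ (velar) → [g]

[nigobbekgen]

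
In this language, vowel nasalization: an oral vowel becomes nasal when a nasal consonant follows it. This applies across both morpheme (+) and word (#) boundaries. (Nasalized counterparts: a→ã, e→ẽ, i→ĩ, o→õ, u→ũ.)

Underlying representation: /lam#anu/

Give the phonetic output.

[lãm#ãnu]

/a/ before nasal /m/ → [ã]
/a/ before nasal /n/ → [ã]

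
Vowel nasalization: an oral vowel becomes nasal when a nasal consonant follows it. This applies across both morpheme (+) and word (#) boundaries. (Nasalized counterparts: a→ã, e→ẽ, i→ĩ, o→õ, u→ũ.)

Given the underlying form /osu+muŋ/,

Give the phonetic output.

/u/ before nasal /m/ → [ũ]
/u/ before nasal /ŋ/ → [ũ]

[osũ+mũŋ]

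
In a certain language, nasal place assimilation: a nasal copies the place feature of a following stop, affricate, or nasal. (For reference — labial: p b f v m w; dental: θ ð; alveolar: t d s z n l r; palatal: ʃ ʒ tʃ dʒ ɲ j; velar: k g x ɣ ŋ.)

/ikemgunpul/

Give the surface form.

/m/ before /g/ (velar) → [ŋ]
/n/ before /p/ (labial) → [m]

[ikeŋgumpul]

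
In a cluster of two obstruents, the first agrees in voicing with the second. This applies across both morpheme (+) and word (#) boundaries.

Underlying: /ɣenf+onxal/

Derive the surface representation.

no segment meets the rule's conditions; no change.

[ɣenf+onxal]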